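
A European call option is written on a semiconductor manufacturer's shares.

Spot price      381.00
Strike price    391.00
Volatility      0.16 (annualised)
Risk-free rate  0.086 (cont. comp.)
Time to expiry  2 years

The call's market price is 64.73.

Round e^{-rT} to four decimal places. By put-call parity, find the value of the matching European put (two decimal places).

e^(−rT) = e^(−0.086·2) = 0.8420
Put-call parity: C − P = S − K·e^(−rT) = 381 − 391·0.8420 = 381 − 329.2220 = 51.7780
P = C − (C − P) = 64.73 − (51.7780) = 12.9520

12.95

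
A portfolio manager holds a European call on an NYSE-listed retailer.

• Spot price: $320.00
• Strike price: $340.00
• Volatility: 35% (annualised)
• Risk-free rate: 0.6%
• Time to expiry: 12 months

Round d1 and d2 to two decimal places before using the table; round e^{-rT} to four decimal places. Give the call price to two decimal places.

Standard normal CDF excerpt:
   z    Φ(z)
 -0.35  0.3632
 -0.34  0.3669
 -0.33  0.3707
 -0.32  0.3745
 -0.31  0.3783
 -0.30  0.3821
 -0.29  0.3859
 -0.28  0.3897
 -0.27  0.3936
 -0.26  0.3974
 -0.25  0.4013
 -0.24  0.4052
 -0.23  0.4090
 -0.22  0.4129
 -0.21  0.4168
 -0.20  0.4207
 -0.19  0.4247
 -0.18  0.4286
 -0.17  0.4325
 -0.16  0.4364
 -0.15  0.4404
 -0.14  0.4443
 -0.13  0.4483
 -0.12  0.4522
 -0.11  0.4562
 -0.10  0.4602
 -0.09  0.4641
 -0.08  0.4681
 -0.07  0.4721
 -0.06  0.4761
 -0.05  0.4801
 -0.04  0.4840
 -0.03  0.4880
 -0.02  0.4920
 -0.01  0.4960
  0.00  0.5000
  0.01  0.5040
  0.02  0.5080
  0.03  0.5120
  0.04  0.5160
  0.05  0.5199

T = 1;  σ√T = 0.3500
d₁ = [ln(320/340) + (0.006 + 0.35²/2)·1] / 0.3500 = [-0.0606 + 0.0672] / 0.3500 = 0.0189 ≈ 0.02
d₂ = d₁ − σ√T = 0.0189 − 0.3500 = -0.3311 ≈ -0.33
e^(−rT) = e^(−0.006·1) = 0.9940
C = 320·N(0.02) − 340·0.9940·N(-0.33) = 320·0.5080 − 340·0.9940·0.3707 = 162.5600 − 125.2818 = 37.2782

$37.28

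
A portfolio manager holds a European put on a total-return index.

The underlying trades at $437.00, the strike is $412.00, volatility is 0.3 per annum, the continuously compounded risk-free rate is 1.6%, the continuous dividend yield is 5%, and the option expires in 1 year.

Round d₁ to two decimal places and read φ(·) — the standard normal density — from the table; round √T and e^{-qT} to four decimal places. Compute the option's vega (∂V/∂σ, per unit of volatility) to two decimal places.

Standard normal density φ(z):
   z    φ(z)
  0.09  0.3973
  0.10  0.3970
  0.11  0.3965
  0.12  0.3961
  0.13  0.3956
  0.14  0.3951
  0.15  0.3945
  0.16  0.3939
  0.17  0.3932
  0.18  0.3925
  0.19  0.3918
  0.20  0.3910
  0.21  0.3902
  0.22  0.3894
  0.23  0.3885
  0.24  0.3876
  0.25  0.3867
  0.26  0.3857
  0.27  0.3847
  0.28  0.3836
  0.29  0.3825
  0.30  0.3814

σ√T = 0.3 × 1.0000 = 0.3000
ln(S/K) + (r − q + σ²/2)T = ln(437/412) + (0.016 − 0.05 + 0.3²/2)·1 = 0.0589 + 0.0110 = 0.0699
d₁ = 0.0699 / 0.3000 = 0.2330 ≈ 0.23
√T = √1 = 1.0000
φ(d₁) = φ(0.23) = 0.3885
e^(−qT) = e^(−0.05·1) = 0.9512
vega = S·e^(−qT)·φ(d₁)·√T = 437·0.9512·0.3885·1.0000 = 161.4895

161.49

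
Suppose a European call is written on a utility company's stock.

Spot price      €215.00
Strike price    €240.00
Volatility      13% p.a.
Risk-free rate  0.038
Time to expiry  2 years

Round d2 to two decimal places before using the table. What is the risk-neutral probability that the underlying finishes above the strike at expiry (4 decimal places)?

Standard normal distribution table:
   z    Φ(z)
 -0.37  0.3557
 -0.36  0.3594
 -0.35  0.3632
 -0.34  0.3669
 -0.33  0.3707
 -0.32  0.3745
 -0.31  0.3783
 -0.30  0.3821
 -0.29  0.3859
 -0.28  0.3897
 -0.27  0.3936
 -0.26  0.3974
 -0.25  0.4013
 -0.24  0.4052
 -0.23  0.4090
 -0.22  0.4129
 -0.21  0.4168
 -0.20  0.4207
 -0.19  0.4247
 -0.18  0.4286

σ√T = 0.13 × 1.4142 = 0.1838
d₁ = [ln(215/240) + (0.038 + 0.13²/2)·2] / 0.1838 = [-0.1100 + 0.0929] / 0.1838 = -0.0930 ≈ -0.09
d₂ = d₁ − σ√T = -0.0930 − 0.1838 = -0.2769 ≈ -0.28
Risk-neutral Pr[S_T > K] = N(d₂) = N(-0.28) = 0.3897

0.3897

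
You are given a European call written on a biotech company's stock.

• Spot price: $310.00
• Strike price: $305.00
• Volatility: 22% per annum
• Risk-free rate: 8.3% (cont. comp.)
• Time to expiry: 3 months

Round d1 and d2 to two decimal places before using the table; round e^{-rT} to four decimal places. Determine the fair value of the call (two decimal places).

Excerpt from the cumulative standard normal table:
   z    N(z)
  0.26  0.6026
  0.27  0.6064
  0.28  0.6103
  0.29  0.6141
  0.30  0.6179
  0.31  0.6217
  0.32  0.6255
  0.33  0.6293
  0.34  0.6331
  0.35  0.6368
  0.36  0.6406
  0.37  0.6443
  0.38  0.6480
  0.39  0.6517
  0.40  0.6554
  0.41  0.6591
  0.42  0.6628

$19.70

σ√T = 0.22 × 0.5000 = 0.1100
d₁ = [ln(310/305) + (0.083 + ½·0.22²)·0.25] / (σ√T) = (0.0163 + 0.0268) / 0.1100 = 0.3915 → 0.39
d₂ = 0.3915 − 0.1100 = 0.2815 → 0.28
exp(−rT) = exp(−0.083·0.25) = 0.9795
N(d₁) = N(0.39) = 0.6517;  N(d₂) = N(0.28) = 0.6103
C = 310·0.6517 − 305·0.9795·0.6103 = 202.0270 − 182.3256 = 19.7014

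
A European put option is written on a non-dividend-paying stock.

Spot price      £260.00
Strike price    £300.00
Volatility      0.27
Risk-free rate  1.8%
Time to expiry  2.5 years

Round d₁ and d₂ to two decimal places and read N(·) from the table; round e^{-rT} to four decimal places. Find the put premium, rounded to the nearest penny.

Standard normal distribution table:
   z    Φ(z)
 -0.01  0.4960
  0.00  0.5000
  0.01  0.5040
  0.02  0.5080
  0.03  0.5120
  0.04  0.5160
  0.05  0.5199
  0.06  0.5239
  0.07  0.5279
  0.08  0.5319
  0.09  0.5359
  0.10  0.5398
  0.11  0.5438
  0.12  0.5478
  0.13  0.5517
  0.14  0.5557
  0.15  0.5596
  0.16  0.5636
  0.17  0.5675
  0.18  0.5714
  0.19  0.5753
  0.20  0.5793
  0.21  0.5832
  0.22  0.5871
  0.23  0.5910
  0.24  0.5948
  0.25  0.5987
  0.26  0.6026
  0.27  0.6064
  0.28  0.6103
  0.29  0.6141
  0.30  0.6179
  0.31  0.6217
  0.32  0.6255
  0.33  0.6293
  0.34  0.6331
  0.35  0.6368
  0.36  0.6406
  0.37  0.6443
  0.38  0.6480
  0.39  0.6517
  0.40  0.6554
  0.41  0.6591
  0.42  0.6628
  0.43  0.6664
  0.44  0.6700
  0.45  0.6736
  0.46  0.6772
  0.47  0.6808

£60.08

σ√T = 0.27 × 1.5811 = 0.4269
d₁ = [ln(260/300) + (0.018 + 0.27²/2)·2.5] / 0.4269 = [-0.1431 + 0.1361] / 0.4269 = -0.0163 which rounds to -0.02
d₂ = d₁ − σ√T = -0.0163 − 0.4269 = -0.4432 which rounds to -0.44
exp(−rT) = exp(−0.018·2.5) = 0.9560
N(−d₂) = N(0.44) = 0.6700;  N(−d₁) = N(0.02) = 0.5080
P = 300·0.9560·0.6700 − 260·0.5080 = 192.1560 − 132.0800 = 60.0760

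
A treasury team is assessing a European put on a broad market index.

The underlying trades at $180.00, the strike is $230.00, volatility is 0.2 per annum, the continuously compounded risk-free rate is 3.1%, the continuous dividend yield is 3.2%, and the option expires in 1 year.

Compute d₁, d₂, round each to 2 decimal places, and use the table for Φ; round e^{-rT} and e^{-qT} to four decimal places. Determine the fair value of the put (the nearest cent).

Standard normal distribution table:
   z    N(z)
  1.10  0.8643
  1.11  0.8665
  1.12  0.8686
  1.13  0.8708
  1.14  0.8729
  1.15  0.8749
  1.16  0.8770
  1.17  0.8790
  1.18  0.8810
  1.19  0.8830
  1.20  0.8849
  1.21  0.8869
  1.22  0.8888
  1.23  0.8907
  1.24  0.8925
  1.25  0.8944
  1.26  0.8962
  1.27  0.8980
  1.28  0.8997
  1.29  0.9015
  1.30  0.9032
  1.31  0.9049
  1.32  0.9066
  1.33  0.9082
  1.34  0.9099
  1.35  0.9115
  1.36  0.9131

σ√T = 0.2·√1 = 0.2000
ln(S/K) + (r − q + σ²/2)T = ln(180/230) + (0.031 − 0.032 + 0.2²/2)·1 = -0.2451 + 0.0190 = -0.2261
d₁ = -0.2261 / 0.2000 = -1.1306 ≈ -1.13
d₂ = d₁ − σ√T = -1.1306 − 0.2000 = -1.3306 ≈ -1.33
exp(−qT) = exp(−0.032·1) = 0.9685;  exp(−rT) = exp(−0.031·1) = 0.9695
N(−d₂) = N(1.33) = 0.9082;  N(−d₁) = N(1.13) = 0.8708
P = 230·0.9695·0.9082 − 180·0.9685·0.8708 = 202.5150 − 151.8066 = 50.7084

$50.71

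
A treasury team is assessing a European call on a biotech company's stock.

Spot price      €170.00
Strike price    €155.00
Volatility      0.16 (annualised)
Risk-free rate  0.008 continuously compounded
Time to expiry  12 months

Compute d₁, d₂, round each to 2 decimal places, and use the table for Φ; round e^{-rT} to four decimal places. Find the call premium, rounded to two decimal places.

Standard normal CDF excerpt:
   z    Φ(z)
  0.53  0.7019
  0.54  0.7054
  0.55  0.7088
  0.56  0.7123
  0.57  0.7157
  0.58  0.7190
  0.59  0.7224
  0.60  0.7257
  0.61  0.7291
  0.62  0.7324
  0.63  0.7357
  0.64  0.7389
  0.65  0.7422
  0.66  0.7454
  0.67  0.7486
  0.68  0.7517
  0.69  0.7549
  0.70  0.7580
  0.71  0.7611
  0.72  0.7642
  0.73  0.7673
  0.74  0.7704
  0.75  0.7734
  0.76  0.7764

€20.40

σ√T = 0.16 × 1.0000 = 0.1600
ln(S/K) + (r + σ²/2)T = ln(170/155) + (0.008 + 0.16²/2)·1 = 0.0924 + 0.0208 = 0.1132
d₁ = 0.1132 / 0.1600 = 0.7073 → 0.71
d₂ = d₁ − σ√T = 0.7073 − 0.1600 = 0.5473 → 0.55
e^(−rT) = e^(−0.008·1) = 0.9920
N(d₁) = N(0.71) = 0.7611;  N(d₂) = N(0.55) = 0.7088
C = 170·0.7611 − 155·0.9920·0.7088 = 129.3870 − 108.9851 = 20.4019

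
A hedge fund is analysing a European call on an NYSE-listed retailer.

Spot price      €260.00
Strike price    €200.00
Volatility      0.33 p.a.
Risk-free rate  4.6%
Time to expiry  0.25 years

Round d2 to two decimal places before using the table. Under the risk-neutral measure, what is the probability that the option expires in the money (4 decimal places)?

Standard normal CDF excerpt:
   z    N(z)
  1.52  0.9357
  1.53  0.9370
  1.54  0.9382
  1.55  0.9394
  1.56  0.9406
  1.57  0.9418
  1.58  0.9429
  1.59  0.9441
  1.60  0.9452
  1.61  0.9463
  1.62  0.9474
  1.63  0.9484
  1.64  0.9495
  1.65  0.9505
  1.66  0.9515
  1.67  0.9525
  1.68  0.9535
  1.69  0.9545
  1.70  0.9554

T = 0.25;  σ√T = 0.1650
d₁ = [ln(260/200) + (0.046 + 0.33²/2)·0.25] / 0.1650 = [0.2624 + 0.0251] / 0.1650 = 1.7423 → 1.74
d₂ = d₁ − σ√T = 1.7423 − 0.1650 = 1.5773 → 1.58
Risk-neutral Pr[S_T > K] = N(d₂) = N(1.58) = 0.9429

0.9429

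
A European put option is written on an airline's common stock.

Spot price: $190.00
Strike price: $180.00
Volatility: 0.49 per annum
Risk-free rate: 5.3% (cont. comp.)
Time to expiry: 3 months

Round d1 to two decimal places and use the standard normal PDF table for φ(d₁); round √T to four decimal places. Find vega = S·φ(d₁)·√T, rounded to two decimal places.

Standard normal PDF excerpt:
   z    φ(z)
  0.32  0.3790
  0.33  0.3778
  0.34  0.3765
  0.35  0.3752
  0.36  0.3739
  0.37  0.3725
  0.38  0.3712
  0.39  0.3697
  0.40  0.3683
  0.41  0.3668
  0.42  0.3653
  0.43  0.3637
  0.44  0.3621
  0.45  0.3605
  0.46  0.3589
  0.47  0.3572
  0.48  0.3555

34.99

σ√T = 0.49 × 0.5000 = 0.2450
ln(S/K) + (r + σ²/2)T = ln(190/180) + (0.053 + 0.49²/2)·0.25 = 0.0541 + 0.0433 = 0.0973
d₁ = 0.0973 / 0.2450 = 0.3973 ≈ 0.40
√T = √0.25 = 0.5000
φ(d₁) = φ(0.40) = 0.3683
vega = S·φ(d₁)·√T = 190·0.3683·0.5000 = 34.9885
(The call has the same vega.)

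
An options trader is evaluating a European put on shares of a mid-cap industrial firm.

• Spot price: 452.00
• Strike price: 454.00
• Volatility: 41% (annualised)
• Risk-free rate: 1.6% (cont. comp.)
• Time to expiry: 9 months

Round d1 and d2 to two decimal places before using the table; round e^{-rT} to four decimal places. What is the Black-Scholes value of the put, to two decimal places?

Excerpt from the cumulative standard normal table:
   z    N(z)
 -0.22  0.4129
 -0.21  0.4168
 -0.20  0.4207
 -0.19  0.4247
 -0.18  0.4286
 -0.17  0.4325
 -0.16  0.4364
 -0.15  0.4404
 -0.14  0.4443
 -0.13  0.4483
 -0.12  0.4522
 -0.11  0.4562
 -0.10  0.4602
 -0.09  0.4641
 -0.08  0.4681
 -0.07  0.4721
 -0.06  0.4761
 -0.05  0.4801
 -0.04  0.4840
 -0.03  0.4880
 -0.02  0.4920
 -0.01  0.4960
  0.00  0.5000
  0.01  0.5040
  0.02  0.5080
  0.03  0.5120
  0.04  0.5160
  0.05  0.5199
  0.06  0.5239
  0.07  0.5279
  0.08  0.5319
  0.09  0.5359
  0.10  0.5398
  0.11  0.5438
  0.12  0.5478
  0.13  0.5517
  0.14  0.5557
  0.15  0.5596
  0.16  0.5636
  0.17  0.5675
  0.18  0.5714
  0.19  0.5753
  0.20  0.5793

62.67

T = 0.75;  σ√T = 0.3551
ln(S/K) + (r + σ²/2)T = ln(452/454) + (0.016 + 0.41²/2)·0.75 = -0.0044 + 0.0750 = 0.0706
d₁ = 0.0706 / 0.3551 = 0.1989 ≈ 0.20
d₂ = d₁ − σ√T = 0.1989 − 0.3551 = -0.1562 ≈ -0.16
exp(−rT) = exp(−0.016·0.75) = 0.9881
P = 454·0.9881·N(0.16) − 452·N(-0.20) = 454·0.9881·0.5636 − 452·0.4207 = 252.8295 − 190.1564 = 62.6731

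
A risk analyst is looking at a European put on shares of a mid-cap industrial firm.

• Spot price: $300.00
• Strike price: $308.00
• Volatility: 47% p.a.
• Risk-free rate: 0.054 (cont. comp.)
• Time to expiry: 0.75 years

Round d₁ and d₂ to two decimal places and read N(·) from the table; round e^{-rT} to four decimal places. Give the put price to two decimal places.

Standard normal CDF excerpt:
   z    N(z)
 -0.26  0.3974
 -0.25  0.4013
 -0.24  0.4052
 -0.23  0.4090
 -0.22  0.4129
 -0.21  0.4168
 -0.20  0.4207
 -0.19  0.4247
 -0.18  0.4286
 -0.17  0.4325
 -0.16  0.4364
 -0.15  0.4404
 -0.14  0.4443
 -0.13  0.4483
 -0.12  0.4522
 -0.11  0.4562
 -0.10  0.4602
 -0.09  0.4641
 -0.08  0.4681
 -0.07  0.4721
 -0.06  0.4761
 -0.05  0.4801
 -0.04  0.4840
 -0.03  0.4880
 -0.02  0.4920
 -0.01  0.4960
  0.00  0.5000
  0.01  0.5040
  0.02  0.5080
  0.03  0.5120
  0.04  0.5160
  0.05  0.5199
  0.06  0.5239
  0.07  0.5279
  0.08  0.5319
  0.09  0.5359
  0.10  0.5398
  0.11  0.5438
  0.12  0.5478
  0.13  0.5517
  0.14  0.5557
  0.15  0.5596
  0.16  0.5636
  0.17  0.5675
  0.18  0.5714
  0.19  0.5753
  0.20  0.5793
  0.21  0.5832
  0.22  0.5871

$46.29

T = 0.75;  σ√T = 0.4070
d₁ = [ln(300/308) + (0.054 + 0.47²/2)·0.75] / 0.4070 = [-0.0263 + 0.1233] / 0.4070 = 0.2384 which rounds to 0.24
d₂ = d₁ − σ√T = 0.2384 − 0.4070 = -0.1687 which rounds to -0.17
e^(−rT) = e^(−0.054·0.75) = 0.9603
N(−d₂) = N(0.17) = 0.5675;  N(−d₁) = N(-0.24) = 0.4052
P = 308·0.9603·0.5675 − 300·0.4052 = 167.8508 − 121.5600 = 46.2908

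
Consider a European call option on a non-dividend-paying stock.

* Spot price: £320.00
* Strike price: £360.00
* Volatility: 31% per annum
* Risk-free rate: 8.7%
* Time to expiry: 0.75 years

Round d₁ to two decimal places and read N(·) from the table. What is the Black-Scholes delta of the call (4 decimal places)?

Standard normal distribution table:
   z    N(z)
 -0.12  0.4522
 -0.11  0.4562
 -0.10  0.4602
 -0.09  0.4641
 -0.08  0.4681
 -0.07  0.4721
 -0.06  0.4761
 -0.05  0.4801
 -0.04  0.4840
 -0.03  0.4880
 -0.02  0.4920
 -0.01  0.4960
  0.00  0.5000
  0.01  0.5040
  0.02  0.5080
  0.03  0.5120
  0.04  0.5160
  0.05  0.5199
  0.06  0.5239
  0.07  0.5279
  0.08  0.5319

0.4761

T = 0.75;  σ√T = 0.2685
ln(S/K) + (r + σ²/2)T = ln(320/360) + (0.087 + 0.31²/2)·0.75 = -0.1178 + 0.1013 = -0.0165
d₁ = -0.0165 / 0.2685 = -0.0614 which rounds to -0.06
N(d₁) = N(-0.06) = 0.4761
Δ_call = N(d₁) = 0.4761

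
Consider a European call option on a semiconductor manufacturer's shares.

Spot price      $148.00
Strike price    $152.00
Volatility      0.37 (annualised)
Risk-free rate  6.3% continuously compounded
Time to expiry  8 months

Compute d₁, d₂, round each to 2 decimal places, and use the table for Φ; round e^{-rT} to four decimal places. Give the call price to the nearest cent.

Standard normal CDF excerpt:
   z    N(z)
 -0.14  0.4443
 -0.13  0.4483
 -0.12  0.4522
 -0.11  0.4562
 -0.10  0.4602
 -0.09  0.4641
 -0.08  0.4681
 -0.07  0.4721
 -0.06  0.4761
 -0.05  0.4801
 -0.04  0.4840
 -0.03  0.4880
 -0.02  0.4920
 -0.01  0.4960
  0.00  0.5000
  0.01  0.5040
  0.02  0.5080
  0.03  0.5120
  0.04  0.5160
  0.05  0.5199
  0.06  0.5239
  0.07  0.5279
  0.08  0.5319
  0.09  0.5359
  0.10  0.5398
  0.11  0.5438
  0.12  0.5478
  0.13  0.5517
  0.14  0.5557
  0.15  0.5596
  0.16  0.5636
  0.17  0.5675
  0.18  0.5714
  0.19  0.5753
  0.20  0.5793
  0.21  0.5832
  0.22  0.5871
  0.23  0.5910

T = 0.6667;  σ√T = 0.3021
d₁ = [ln(148/152) + (0.063 + ½·0.37²)·0.6667] / (σ√T) = (-0.0267 + 0.0876) / 0.3021 = 0.2018 → 0.20
d₂ = 0.2018 − 0.3021 = -0.1003 → -0.10
e^(−rT) = e^(−0.063·0.6667) = 0.9589
N(d₁) = N(0.20) = 0.5793;  N(d₂) = N(-0.10) = 0.4602
C = 148·0.5793 − 152·0.9589·0.4602 = 85.7364 − 67.0754 = 18.6610

$18.66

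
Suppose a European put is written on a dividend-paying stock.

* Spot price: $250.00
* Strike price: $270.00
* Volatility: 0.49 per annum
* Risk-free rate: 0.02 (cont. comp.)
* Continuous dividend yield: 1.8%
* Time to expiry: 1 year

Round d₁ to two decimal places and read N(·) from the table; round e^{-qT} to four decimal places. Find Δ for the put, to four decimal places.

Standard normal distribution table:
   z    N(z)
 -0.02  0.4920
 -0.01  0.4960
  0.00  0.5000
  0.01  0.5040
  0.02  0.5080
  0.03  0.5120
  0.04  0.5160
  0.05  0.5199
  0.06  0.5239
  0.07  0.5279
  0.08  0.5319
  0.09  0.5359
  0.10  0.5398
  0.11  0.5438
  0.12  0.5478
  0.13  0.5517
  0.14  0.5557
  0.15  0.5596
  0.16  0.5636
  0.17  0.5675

-0.4558

σ√T = 0.49 × 1.0000 = 0.4900
d₁ = [ln(250/270) + (0.02 − 0.018 + 0.49²/2)·1] / 0.4900 = [-0.0770 + 0.1220] / 0.4900 = 0.0920 which rounds to 0.09
N(d₁) = N(0.09) = 0.5359
Δ_put = exp(−qT)·(N(d₁) − 1) = 0.9822·(0.5359 − 1) = -0.4558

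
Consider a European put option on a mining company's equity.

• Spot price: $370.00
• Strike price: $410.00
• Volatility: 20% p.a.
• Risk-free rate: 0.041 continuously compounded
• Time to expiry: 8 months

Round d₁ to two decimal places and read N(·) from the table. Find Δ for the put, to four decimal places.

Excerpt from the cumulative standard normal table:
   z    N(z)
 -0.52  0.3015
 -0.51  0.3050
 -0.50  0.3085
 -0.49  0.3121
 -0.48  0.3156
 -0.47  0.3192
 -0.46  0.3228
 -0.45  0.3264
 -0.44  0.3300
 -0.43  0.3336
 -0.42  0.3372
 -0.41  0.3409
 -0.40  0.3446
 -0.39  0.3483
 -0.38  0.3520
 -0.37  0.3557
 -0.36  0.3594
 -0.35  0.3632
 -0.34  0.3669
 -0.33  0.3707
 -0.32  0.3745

σ√T = 0.2·√0.6667 = 0.1633
d₁ = [ln(370/410) + (0.041 + ½·0.2²)·0.6667] / (σ√T) = (-0.1027 + 0.0407) / 0.1633 = -0.3796 → -0.38
N(d₁) = N(-0.38) = 0.3520
Δ_put = N(d₁) − 1 = 0.3520 − 1 = -0.6480

-0.6480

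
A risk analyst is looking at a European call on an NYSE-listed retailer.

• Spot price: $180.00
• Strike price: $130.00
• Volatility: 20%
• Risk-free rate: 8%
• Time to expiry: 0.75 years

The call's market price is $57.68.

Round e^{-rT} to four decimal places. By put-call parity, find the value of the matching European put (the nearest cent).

$0.11

exp(−rT) = exp(−0.08·0.75) = 0.9418
Put-call parity: C − P = S − K·e^(−rT) = 180 − 130·0.9418 = 180 − 122.4340 = 57.5660
P = C − (C − P) = 57.68 − (57.5660) = 0.1140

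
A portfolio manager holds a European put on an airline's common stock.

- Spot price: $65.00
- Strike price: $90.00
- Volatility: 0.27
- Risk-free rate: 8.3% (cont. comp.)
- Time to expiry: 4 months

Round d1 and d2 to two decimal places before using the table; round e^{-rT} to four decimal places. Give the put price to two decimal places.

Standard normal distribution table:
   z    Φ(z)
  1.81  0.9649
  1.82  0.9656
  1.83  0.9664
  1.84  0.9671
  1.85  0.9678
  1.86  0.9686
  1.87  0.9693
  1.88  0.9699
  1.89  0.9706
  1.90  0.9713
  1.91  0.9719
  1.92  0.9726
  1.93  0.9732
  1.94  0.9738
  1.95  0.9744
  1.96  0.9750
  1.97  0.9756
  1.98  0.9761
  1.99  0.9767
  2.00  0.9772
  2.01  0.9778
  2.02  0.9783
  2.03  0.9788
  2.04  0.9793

T = 0.3333;  σ√T = 0.1559
d₁ = [ln(65/90) + (0.083 + 0.27²/2)·0.3333] / 0.1559 = [-0.3254 + 0.0398] / 0.1559 = -1.8322 → -1.83
d₂ = d₁ − σ√T = -1.8322 − 0.1559 = -1.9880 → -1.99
exp(−rT) = exp(−0.083·0.3333) = 0.9727
N(−d₂) = N(1.99) = 0.9767;  N(−d₁) = N(1.83) = 0.9664
P = 90·0.9727·0.9767 − 65·0.9664 = 85.5032 − 62.8160 = 22.6872

$22.69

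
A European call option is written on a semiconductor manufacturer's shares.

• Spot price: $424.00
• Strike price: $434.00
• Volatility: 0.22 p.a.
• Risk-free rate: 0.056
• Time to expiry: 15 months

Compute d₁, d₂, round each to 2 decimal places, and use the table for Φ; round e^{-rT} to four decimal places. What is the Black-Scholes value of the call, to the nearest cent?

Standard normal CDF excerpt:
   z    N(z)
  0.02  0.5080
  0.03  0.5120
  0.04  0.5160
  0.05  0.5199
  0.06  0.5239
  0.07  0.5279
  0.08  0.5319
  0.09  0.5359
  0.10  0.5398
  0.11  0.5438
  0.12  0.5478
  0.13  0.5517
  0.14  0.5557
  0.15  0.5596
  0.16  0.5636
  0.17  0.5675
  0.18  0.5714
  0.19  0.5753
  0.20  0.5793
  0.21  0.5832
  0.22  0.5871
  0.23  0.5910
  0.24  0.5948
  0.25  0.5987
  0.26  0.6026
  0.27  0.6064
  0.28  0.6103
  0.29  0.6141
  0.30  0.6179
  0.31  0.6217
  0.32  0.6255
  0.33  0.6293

$49.98

σ√T = 0.22 × 1.1180 = 0.2460
d₁ = [ln(424/434) + (0.056 + 0.22²/2)·1.25] / 0.2460 = [-0.0233 + 0.1002] / 0.2460 = 0.3128 ⇒ 0.31
d₂ = d₁ − σ√T = 0.3128 − 0.2460 = 0.0668 ⇒ 0.07
exp(−rT) = exp(−0.056·1.25) = 0.9324
C = 424·N(0.31) − 434·0.9324·N(0.07) = 424·0.6217 − 434·0.9324·0.5279 = 263.6008 − 213.6209 = 49.9799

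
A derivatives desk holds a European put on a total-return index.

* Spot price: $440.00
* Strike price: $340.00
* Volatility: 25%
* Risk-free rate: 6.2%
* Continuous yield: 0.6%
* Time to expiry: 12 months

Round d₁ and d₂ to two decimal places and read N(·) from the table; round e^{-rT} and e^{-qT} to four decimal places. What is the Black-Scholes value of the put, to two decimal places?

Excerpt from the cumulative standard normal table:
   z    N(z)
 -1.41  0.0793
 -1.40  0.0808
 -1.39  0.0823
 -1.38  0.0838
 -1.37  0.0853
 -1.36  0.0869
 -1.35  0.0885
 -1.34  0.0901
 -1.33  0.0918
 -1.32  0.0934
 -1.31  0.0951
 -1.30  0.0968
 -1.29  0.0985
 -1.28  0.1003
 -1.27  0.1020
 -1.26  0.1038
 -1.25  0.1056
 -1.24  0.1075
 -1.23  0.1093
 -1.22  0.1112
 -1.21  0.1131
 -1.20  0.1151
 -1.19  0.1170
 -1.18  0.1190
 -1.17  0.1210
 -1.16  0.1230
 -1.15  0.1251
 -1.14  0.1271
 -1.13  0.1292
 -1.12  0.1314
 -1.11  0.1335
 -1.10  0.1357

$4.64

σ√T = 0.25 × 1.0000 = 0.2500
d₁ = [ln(440/340) + (0.062 − 0.006 + 0.25²/2)·1] / 0.2500 = [0.2578 + 0.0872] / 0.2500 = 1.3803 ⇒ 1.38
d₂ = d₁ − σ√T = 1.3803 − 0.2500 = 1.1303 ⇒ 1.13
exp(−qT) = exp(−0.006·1) = 0.9940;  exp(−rT) = exp(−0.062·1) = 0.9399
N(−d₂) = N(-1.13) = 0.1292;  N(−d₁) = N(-1.38) = 0.0838
P = 340·0.9399·0.1292 − 440·0.9940·0.0838 = 41.2879 − 36.6508 = 4.6372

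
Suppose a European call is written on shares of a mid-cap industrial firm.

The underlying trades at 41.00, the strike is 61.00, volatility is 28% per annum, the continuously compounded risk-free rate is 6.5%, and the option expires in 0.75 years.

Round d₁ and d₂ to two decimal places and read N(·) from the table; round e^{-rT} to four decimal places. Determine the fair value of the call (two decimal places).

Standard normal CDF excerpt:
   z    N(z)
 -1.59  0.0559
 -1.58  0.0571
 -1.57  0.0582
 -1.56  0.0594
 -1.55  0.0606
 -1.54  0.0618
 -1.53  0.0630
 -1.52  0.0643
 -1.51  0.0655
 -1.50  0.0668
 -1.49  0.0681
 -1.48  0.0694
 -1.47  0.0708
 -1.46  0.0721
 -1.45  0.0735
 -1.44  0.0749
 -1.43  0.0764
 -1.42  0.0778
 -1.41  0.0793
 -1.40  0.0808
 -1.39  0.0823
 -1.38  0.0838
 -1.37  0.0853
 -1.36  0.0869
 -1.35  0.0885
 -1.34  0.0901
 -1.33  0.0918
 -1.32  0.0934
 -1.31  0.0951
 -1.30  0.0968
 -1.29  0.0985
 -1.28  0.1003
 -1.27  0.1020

σ√T = 0.28 × 0.8660 = 0.2425
ln(S/K) + (r + σ²/2)T = ln(41/61) + (0.065 + 0.28²/2)·0.75 = -0.3973 + 0.0782 = -0.3192
d₁ = -0.3192 / 0.2425 = -1.3162 → -1.32
d₂ = d₁ − σ√T = -1.3162 − 0.2425 = -1.5586 → -1.56
e^(−rT) = e^(−0.065·0.75) = 0.9524
N(d₁) = N(-1.32) = 0.0934;  N(d₂) = N(-1.56) = 0.0594
C = 41·0.0934 − 61·0.9524·0.0594 = 3.8294 − 3.4509 = 0.3785

0.38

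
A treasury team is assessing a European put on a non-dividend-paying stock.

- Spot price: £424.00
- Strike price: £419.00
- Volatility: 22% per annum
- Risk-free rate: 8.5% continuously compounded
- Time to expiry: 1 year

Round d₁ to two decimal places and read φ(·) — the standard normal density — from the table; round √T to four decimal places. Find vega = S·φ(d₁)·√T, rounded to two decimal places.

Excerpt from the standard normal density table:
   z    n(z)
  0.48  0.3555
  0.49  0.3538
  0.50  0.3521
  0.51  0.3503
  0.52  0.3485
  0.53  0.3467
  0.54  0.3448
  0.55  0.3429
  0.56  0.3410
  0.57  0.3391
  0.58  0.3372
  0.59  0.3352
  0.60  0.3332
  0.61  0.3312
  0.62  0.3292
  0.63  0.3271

145.39

σ√T = 0.22·√1 = 0.2200
ln(S/K) + (r + σ²/2)T = ln(424/419) + (0.085 + 0.22²/2)·1 = 0.0119 + 0.1092 = 0.1211
d₁ = 0.1211 / 0.2200 = 0.5503 ≈ 0.55
√T = √1 = 1.0000
φ(d₁) = φ(0.55) = 0.3429
vega = S·φ(d₁)·√T = 424·0.3429·1.0000 = 145.3896
(The call has the same vega.)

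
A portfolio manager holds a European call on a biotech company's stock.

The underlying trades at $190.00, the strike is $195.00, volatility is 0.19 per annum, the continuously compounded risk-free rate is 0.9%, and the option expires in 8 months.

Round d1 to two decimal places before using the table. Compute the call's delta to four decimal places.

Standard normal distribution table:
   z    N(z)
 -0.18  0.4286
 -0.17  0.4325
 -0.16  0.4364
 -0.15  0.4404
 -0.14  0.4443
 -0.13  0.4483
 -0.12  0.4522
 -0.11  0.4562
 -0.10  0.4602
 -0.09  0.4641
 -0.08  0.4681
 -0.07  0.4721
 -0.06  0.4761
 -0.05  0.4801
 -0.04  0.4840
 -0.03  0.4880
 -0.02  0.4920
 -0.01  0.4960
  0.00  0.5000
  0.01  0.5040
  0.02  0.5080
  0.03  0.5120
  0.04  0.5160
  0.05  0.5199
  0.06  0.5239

T = 0.6667;  σ√T = 0.1551
d₁ = [ln(190/195) + (0.009 + 0.19²/2)·0.6667] / 0.1551 = [-0.0260 + 0.0180] / 0.1551 = -0.0512 ⇒ -0.05
N(d₁) = N(-0.05) = 0.4801
Δ_call = N(d₁) = 0.4801

0.4801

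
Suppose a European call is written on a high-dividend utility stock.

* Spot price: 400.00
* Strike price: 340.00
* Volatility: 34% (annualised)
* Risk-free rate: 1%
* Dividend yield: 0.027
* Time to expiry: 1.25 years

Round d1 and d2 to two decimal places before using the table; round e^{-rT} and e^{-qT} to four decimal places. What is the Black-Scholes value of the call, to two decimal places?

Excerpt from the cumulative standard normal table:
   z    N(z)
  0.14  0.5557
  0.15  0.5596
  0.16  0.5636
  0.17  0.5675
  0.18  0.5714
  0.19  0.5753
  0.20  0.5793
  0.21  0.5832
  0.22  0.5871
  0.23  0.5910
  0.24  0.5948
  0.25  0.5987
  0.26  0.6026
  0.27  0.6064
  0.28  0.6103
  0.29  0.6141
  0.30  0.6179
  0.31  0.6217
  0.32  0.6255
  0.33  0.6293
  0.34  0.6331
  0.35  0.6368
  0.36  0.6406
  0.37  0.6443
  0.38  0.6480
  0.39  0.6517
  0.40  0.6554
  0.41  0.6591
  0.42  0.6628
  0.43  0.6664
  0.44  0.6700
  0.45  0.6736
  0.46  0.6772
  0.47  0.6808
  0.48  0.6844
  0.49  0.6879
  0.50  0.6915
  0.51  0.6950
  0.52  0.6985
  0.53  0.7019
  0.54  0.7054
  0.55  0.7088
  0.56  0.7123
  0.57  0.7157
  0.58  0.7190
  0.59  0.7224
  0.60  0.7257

σ√T = 0.34 × 1.1180 = 0.3801
ln(S/K) + (r − q + σ²/2)T = ln(400/340) + (0.01 − 0.027 + 0.34²/2)·1.25 = 0.1625 + 0.0510 = 0.2135
d₁ = 0.2135 / 0.3801 = 0.5617 ≈ 0.56
d₂ = d₁ − σ√T = 0.5617 − 0.3801 = 0.1816 ≈ 0.18
exp(−qT) = exp(−0.027·1.25) = 0.9668;  exp(−rT) = exp(−0.01·1.25) = 0.9876
N(d₁) = N(0.56) = 0.7123;  N(d₂) = N(0.18) = 0.5714
C = 400·0.9668·0.7123 − 340·0.9876·0.5714 = 275.4607 − 191.8670 = 83.5937

83.59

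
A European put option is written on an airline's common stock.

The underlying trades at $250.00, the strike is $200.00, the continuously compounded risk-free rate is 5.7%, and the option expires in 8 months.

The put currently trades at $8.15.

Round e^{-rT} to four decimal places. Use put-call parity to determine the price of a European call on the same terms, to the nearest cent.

exp(−rT) = exp(−0.057·0.6667) = 0.9627
Put-call parity: C − P = S − K·e^(−rT) = 250 − 200·0.9627 = 250 − 192.5400 = 57.4600
C = P + (C − P) = 8.15 + (57.4600) = 65.6100

$65.61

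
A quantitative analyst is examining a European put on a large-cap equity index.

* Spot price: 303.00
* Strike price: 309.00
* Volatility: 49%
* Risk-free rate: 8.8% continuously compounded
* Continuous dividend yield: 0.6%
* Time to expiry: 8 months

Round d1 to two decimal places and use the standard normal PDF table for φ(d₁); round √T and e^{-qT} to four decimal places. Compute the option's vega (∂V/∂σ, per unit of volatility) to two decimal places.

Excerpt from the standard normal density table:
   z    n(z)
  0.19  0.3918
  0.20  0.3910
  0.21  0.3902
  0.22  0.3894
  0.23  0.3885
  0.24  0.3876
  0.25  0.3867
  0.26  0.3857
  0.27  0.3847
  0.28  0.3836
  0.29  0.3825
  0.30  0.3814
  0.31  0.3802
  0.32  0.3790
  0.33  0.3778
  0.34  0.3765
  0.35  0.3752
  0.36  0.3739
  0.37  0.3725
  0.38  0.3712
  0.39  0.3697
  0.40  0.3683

σ√T = 0.49·√0.6667 = 0.4001
d₁ = [ln(303/309) + (0.088 − 0.006 + 0.49²/2)·0.6667] / 0.4001 = [-0.0196 + 0.1347] / 0.4001 = 0.2877 ≈ 0.29
√T = √0.6667 = 0.8165
φ(d₁) = φ(0.29) = 0.3825
exp(−qT) = exp(−0.006·0.6667) = 0.9960
vega = S·exp(−qT)·φ(d₁)·√T = 303·0.9960·0.3825·0.8165 = 94.2518

94.25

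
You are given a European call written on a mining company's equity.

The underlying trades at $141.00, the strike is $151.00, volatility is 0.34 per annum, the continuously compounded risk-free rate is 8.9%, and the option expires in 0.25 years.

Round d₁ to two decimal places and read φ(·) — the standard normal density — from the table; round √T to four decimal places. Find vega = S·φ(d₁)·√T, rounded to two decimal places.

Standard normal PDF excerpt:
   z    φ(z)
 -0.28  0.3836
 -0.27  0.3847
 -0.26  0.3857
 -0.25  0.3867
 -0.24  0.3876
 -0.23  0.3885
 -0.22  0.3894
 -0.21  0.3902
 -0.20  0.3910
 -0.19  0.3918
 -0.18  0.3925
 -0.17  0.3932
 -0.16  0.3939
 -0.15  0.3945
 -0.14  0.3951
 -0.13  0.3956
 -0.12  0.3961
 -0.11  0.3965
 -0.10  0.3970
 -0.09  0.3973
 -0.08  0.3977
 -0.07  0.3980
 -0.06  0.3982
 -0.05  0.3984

27.62

σ√T = 0.34 × 0.5000 = 0.1700
d₁ = [ln(141/151) + (0.089 + 0.34²/2)·0.25] / 0.1700 = [-0.0685 + 0.0367] / 0.1700 = -0.1872 which rounds to -0.19
√T = √0.25 = 0.5000
φ(d₁) = φ(-0.19) = 0.3918
vega = S·φ(d₁)·√T = 141·0.3918·0.5000 = 27.6219
(The put has the same vega.)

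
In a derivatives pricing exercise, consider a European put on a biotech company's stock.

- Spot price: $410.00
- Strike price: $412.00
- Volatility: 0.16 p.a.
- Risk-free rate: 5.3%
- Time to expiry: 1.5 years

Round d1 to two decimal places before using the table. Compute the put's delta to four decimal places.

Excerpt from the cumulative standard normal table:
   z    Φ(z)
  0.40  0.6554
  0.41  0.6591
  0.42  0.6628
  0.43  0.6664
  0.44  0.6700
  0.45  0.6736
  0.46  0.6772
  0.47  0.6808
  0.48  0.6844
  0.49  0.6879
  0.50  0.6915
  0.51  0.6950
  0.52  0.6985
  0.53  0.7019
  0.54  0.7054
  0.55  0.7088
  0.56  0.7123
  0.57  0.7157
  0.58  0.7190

-0.3156

σ√T = 0.16·√1.5 = 0.1960
d₁ = [ln(410/412) + (0.053 + 0.16²/2)·1.5] / 0.1960 = [-0.0049 + 0.0987] / 0.1960 = 0.4788 → 0.48
N(d₁) = N(0.48) = 0.6844
Δ_put = N(d₁) − 1 = 0.6844 − 1 = -0.3156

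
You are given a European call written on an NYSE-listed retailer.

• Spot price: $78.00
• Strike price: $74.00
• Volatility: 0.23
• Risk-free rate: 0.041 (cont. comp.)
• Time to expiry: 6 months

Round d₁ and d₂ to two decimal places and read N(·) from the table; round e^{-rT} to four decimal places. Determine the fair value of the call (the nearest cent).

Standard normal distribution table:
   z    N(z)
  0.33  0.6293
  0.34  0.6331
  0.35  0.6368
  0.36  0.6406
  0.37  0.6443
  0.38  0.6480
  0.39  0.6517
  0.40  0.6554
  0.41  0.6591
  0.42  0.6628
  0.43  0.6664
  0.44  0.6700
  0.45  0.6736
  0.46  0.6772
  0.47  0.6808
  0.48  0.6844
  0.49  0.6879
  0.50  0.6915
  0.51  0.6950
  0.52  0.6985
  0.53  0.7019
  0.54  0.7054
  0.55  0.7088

$8.04

T = 0.5;  σ√T = 0.1626
d₁ = [ln(78/74) + (0.041 + 0.23²/2)·0.5] / 0.1626 = [0.0526 + 0.0337] / 0.1626 = 0.5311 ⇒ 0.53
d₂ = d₁ − σ√T = 0.5311 − 0.1626 = 0.3684 ⇒ 0.37
e^(−rT) = e^(−0.041·0.5) = 0.9797
N(d₁) = N(0.53) = 0.7019;  N(d₂) = N(0.37) = 0.6443
C = 78·0.7019 − 74·0.9797·0.6443 = 54.7482 − 46.7103 = 8.0379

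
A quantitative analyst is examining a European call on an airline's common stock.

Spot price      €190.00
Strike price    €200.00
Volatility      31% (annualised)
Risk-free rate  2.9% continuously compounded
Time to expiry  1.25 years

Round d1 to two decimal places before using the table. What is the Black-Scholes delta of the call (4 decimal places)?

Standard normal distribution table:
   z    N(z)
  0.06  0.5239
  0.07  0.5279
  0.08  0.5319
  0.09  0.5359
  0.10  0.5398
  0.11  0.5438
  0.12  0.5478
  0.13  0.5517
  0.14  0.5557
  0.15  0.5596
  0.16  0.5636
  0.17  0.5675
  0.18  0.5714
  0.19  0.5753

σ√T = 0.31 × 1.1180 = 0.3466
d₁ = [ln(190/200) + (0.029 + 0.31²/2)·1.25] / 0.3466 = [-0.0513 + 0.0963] / 0.3466 = 0.1299 → 0.13
N(d₁) = N(0.13) = 0.5517
Δ_call = N(d₁) = 0.5517

0.5517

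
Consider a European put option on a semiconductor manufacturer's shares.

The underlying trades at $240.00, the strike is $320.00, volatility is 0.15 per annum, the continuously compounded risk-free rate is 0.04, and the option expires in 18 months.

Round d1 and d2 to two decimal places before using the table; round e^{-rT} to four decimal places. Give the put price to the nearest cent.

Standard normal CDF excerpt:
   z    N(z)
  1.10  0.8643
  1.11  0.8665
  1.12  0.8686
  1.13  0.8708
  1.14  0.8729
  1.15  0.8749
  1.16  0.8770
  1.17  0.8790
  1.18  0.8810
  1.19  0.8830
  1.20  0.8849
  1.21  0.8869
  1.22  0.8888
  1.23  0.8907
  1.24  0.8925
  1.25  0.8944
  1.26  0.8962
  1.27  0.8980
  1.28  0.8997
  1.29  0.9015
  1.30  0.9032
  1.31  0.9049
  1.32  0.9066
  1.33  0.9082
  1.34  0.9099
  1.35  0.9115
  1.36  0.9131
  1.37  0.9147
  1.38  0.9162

σ√T = 0.15·√1.5 = 0.1837
d₁ = [ln(240/320) + (0.04 + ½·0.15²)·1.5] / (σ√T) = (-0.2877 + 0.0769) / 0.1837 = -1.1475 which rounds to -1.15
d₂ = -1.1475 − 0.1837 = -1.3312 which rounds to -1.33
exp(−rT) = exp(−0.04·1.5) = 0.9418
N(−d₂) = N(1.33) = 0.9082;  N(−d₁) = N(1.15) = 0.8749
P = 320·0.9418·0.9082 − 240·0.8749 = 273.7097 − 209.9760 = 63.7337

$63.73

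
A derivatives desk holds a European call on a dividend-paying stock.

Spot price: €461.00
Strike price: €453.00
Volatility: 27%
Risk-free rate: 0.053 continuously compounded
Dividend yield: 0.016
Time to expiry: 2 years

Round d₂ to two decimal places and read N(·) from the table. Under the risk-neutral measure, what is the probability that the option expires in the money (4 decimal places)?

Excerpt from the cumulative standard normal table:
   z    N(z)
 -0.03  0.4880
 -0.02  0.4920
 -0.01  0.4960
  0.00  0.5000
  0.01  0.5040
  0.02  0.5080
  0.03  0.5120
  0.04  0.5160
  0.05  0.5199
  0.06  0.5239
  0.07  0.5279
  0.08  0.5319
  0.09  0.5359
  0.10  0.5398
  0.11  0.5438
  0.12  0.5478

σ√T = 0.27 × 1.4142 = 0.3818
d₁ = [ln(461/453) + (0.053 − 0.016 + ½·0.27²)·2] / (σ√T) = (0.0175 + 0.1469) / 0.3818 = 0.4306 which rounds to 0.43
d₂ = 0.4306 − 0.3818 = 0.0487 which rounds to 0.05
Pr(exercise) under Q = N(d₂) = 0.5199

0.5199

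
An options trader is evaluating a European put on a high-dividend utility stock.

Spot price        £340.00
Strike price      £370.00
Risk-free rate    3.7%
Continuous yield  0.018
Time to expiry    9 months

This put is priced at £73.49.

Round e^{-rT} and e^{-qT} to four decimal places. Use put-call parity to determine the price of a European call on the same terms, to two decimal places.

e^(−qT) = e^(−0.018·0.75) = 0.9866;  e^(−rT) = e^(−0.037·0.75) = 0.9726
Put-call parity: C − P = S·e^(−qT) − K·e^(−rT) = 340·0.9866 − 370·0.9726 = 335.4440 − 359.8620 = -24.4180
C = P + (C − P) = 73.49 + (-24.4180) = 49.0720

£49.07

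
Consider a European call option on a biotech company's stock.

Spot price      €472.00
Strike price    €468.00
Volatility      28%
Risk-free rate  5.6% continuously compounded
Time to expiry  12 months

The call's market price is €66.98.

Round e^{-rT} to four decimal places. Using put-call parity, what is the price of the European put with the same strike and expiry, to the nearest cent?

€37.47

exp(−rT) = exp(−0.056·1) = 0.9455
Put-call parity: C − P = S − K·e^(−rT) = 472 − 468·0.9455 = 472 − 442.4940 = 29.5060
P = C − (C − P) = 66.98 − (29.5060) = 37.4740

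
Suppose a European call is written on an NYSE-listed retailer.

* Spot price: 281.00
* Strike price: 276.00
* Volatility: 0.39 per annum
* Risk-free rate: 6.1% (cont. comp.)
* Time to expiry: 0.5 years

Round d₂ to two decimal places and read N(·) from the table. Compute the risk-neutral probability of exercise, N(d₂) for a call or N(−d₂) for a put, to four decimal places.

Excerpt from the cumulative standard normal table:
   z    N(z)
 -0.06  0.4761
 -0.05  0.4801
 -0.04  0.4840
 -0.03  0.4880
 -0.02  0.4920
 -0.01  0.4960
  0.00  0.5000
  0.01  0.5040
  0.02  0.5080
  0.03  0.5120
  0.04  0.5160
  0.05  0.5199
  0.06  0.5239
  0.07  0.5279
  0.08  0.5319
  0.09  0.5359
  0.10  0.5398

σ√T = 0.39 × 0.7071 = 0.2758
ln(S/K) + (r + σ²/2)T = ln(281/276) + (0.061 + 0.39²/2)·0.5 = 0.0180 + 0.0685 = 0.0865
d₁ = 0.0865 / 0.2758 = 0.3136 ⇒ 0.31
d₂ = d₁ − σ√T = 0.3136 − 0.2758 = 0.0378 ⇒ 0.04
Pr(exercise) under Q = N(d₂) = 0.5160

0.5160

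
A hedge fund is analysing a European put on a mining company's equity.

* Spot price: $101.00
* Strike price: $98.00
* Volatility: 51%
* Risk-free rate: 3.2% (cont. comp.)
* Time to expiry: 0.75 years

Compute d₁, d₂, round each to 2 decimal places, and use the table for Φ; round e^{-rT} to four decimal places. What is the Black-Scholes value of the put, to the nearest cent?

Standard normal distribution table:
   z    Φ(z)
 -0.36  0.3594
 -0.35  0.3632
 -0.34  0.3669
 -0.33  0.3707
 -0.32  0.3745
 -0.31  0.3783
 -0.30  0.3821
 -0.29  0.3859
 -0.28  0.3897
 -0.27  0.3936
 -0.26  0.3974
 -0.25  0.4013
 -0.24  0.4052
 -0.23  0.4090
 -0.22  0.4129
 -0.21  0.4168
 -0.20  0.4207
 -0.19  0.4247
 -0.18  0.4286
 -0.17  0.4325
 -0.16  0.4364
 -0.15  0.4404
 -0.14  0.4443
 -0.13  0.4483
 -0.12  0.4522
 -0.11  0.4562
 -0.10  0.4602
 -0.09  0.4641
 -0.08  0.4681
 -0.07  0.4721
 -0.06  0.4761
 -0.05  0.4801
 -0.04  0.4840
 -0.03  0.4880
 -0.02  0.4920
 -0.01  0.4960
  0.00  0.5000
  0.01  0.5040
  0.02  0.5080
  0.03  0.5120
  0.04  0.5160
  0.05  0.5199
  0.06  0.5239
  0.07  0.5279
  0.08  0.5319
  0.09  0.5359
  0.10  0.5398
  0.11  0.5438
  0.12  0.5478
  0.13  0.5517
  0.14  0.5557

$14.59

T = 0.75;  σ√T = 0.4417
d₁ = [ln(101/98) + (0.032 + ½·0.51²)·0.75] / (σ√T) = (0.0302 + 0.1215) / 0.4417 = 0.3434 → 0.34
d₂ = 0.3434 − 0.4417 = -0.0982 → -0.10
e^(−rT) = e^(−0.032·0.75) = 0.9763
N(−d₂) = N(0.10) = 0.5398;  N(−d₁) = N(-0.34) = 0.3669
P = 98·0.9763·0.5398 − 101·0.3669 = 51.6467 − 37.0569 = 14.5898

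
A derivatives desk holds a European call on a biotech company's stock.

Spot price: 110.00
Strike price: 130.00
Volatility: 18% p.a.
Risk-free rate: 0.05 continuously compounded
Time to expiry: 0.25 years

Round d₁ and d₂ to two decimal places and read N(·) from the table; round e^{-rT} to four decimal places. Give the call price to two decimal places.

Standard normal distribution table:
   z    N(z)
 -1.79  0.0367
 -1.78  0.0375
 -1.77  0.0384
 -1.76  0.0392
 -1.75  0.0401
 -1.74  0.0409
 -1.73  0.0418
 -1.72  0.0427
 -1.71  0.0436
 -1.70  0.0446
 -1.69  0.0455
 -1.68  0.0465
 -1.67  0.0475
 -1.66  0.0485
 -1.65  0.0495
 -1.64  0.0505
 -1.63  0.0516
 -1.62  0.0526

0.19

σ√T = 0.18·√0.25 = 0.0900
d₁ = [ln(110/130) + (0.05 + 0.18²/2)·0.25] / 0.0900 = [-0.1671 + 0.0166] / 0.0900 = -1.6723 → -1.67
d₂ = d₁ − σ√T = -1.6723 − 0.0900 = -1.7623 → -1.76
e^(−rT) = e^(−0.05·0.25) = 0.9876
C = 110·N(-1.67) − 130·0.9876·N(-1.76) = 110·0.0475 − 130·0.9876·0.0392 = 5.2250 − 5.0328 = 0.1922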